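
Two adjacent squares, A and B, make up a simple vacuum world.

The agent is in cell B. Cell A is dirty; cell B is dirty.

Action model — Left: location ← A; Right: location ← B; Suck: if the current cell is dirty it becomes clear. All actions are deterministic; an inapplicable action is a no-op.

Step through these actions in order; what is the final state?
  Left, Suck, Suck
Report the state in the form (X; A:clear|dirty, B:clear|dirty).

(A; A:clear, B:dirty)

1. Left → (A; A:dirty, B:dirty)
2. Suck → (A; A:clear, B:dirty)
3. Suck → (A; A:clear, B:dirty)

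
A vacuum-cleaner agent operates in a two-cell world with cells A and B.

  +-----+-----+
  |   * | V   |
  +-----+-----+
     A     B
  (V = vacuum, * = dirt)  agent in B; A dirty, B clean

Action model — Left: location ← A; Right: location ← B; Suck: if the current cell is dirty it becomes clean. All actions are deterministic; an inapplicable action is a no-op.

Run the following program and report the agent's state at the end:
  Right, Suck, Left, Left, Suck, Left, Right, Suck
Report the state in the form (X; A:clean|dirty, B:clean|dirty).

1) do Right; now (B; A:dirty, B:clean)
2) do Suck; now (B; A:dirty, B:clean)
3) do Left; now (A; A:dirty, B:clean)
4) do Left; now (A; A:dirty, B:clean)
5) do Suck; now (A; A:clean, B:clean)
6) do Left; now (A; A:clean, B:clean)
7) do Right; now (B; A:clean, B:clean)
8) do Suck; now (B; A:clean, B:clean)

(B; A:clean, B:clean)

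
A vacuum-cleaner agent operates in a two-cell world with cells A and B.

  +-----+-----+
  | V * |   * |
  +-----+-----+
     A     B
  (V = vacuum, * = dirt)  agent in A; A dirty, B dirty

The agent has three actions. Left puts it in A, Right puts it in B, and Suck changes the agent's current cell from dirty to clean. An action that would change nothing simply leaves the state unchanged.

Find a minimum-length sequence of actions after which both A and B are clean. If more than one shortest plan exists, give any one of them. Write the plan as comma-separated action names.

Suck, Right, Suck

Suck (#1): loc=A A=clean B=dirty
Right (#2): loc=B A=clean B=dirty
Suck (#3): loc=B A=clean B=clean
min 3: Suck A + move + Suck B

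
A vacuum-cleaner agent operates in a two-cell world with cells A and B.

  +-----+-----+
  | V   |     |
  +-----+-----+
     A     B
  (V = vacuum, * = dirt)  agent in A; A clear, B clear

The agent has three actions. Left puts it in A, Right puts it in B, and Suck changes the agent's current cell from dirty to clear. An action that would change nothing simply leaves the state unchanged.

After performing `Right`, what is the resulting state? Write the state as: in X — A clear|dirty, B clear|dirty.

start: in A — A clear, B clear
t=1 Right ⇒ in B — A clear, B clear

in B — A clear, B clear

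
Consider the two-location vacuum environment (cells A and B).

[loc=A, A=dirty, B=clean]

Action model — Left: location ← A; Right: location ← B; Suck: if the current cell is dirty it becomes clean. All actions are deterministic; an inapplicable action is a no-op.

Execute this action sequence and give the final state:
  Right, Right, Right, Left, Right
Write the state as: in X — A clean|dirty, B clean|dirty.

[1] after Right: in B — A dirty, B clean
[2] after Right: in B — A dirty, B clean
[3] after Right: in B — A dirty, B clean
[4] after Left: in A — A dirty, B clean
[5] after Right: in B — A dirty, B clean

in B — A dirty, B clean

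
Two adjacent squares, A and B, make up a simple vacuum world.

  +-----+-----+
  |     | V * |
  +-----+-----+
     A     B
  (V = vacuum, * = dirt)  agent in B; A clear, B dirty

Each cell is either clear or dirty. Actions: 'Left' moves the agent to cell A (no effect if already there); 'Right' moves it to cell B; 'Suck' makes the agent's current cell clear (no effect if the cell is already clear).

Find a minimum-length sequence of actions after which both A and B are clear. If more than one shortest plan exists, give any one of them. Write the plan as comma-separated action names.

Suck (#1): in B — A clear, B clear
min 1: B is dirty, one Suck

Suck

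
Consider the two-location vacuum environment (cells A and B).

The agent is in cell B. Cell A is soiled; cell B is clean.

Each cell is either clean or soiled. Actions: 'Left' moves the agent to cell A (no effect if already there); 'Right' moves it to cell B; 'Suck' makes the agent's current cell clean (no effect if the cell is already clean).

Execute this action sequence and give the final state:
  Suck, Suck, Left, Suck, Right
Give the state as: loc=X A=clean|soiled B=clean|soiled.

1. Suck → loc=B A=soiled B=clean
2. Suck → loc=B A=soiled B=clean
3. Left → loc=A A=soiled B=clean
4. Suck → loc=A A=clean B=clean
5. Right → loc=B A=clean B=clean

loc=B A=clean B=clean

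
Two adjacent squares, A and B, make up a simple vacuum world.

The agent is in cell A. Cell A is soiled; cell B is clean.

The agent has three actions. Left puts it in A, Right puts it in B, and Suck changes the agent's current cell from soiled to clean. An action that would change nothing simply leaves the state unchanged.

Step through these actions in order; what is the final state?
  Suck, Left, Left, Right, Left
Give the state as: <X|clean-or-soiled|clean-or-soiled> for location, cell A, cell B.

<A|clean|clean>

Suck (#1): <A|clean|clean>
Left (#2): <A|clean|clean>
Left (#3): <A|clean|clean>
Right (#4): <B|clean|clean>
Left (#5): <A|clean|clean>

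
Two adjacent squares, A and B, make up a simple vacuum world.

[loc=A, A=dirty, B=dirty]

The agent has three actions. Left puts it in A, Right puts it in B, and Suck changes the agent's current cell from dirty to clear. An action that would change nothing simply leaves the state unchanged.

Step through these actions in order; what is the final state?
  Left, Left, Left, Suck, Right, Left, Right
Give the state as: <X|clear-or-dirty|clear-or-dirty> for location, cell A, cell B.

Left (#1): <A|dirty|dirty>
Left (#2): <A|dirty|dirty>
Left (#3): <A|dirty|dirty>
Suck (#4): <A|clear|dirty>
Right (#5): <B|clear|dirty>
Left (#6): <A|clear|dirty>
Right (#7): <B|clear|dirty>

<B|clear|dirty>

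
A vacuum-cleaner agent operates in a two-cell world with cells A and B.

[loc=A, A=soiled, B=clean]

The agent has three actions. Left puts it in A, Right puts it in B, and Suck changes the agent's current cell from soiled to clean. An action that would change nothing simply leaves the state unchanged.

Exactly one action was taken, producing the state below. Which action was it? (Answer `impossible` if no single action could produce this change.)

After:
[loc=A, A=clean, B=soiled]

impossible

try  Left: (A; A:soiled, B:clean)
try Right: (B; A:soiled, B:clean)
try  Suck: (A; A:clean, B:clean)
no single action produces the after-state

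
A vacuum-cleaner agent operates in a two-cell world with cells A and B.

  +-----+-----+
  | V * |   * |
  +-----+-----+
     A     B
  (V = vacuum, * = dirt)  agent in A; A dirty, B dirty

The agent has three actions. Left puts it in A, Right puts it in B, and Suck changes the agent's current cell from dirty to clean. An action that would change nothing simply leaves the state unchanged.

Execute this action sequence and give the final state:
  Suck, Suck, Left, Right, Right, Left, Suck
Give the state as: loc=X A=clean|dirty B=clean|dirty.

t=1 Suck ⇒ loc=A A=clean B=dirty
t=2 Suck ⇒ loc=A A=clean B=dirty
t=3 Left ⇒ loc=A A=clean B=dirty
t=4 Right ⇒ loc=B A=clean B=dirty
t=5 Right ⇒ loc=B A=clean B=dirty
t=6 Left ⇒ loc=A A=clean B=dirty
t=7 Suck ⇒ loc=A A=clean B=dirty

loc=A A=clean B=dirty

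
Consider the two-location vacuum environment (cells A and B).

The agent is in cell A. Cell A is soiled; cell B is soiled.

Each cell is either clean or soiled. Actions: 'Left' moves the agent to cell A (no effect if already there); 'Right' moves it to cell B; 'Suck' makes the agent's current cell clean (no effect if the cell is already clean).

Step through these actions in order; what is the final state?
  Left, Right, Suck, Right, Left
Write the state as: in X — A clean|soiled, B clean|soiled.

step 1/5 (Left): in A — A soiled, B soiled
step 2/5 (Right): in B — A soiled, B soiled
step 3/5 (Suck): in B — A soiled, B clean
step 4/5 (Right): in B — A soiled, B clean
step 5/5 (Left): in A — A soiled, B clean

in A — A soiled, B clean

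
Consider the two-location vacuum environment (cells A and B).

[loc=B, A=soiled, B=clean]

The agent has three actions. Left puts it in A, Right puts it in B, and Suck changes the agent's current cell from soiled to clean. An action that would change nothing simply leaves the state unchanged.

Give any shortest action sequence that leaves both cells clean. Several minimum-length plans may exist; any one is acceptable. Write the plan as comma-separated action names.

[1] after Left: (A; A:soiled, B:clean)
[2] after Suck: (A; A:clean, B:clean)
min 2: go A then Suck

Left, Suck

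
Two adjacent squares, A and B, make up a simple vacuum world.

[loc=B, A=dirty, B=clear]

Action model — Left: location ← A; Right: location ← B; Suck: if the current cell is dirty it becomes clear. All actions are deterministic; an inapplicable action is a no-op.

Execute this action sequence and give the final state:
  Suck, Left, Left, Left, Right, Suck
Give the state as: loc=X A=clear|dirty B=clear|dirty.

loc=B A=dirty B=clear

t=1 Suck ⇒ loc=B A=dirty B=clear
t=2 Left ⇒ loc=A A=dirty B=clear
t=3 Left ⇒ loc=A A=dirty B=clear
t=4 Left ⇒ loc=A A=dirty B=clear
t=5 Right ⇒ loc=B A=dirty B=clear
t=6 Suck ⇒ loc=B A=dirty B=clear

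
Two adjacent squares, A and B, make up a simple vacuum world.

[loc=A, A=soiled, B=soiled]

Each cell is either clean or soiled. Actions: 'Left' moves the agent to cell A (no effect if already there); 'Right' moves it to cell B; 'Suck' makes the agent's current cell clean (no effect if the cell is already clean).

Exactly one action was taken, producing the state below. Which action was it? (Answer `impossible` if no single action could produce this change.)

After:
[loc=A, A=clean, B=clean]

try  Left: loc=A A=soiled B=soiled
try Right: loc=B A=soiled B=soiled
try  Suck: loc=A A=clean B=soiled
no single action produces the after-state

impossible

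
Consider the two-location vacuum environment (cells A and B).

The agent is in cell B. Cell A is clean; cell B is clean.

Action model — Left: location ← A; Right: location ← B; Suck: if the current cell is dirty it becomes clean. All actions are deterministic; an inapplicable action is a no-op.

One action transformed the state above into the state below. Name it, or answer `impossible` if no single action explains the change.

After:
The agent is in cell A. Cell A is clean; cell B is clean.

try  Left: loc=A A=clean B=clean  ← match
try Right: loc=B A=clean B=clean
try  Suck: loc=B A=clean B=clean

Left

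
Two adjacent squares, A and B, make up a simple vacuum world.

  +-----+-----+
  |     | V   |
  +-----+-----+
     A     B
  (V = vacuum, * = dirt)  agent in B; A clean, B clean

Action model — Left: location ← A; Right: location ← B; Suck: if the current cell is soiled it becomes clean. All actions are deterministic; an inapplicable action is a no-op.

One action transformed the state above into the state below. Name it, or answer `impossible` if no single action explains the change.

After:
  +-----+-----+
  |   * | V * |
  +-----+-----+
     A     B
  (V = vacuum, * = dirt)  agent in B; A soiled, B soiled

impossible

try  Left: loc=A A=clean B=clean
try Right: loc=B A=clean B=clean
try  Suck: loc=B A=clean B=clean
no single action produces the after-state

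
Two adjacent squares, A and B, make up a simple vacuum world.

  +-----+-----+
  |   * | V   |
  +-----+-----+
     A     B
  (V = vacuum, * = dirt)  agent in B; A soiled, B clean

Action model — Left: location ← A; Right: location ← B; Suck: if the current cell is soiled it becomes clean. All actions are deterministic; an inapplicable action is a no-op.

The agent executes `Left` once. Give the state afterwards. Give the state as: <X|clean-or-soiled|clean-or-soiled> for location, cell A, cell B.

<A|soiled|clean>

start: <B|soiled|clean>
t=1 Left ⇒ <A|soiled|clean>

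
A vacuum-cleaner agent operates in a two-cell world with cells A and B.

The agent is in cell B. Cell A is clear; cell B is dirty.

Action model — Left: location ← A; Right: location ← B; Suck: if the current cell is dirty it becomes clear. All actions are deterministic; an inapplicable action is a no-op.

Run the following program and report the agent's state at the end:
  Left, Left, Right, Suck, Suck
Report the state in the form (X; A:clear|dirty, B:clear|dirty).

step 1/5 (Left): (A; A:clear, B:dirty)
step 2/5 (Left): (A; A:clear, B:dirty)
step 3/5 (Right): (B; A:clear, B:dirty)
step 4/5 (Suck): (B; A:clear, B:clear)
step 5/5 (Suck): (B; A:clear, B:clear)

(B; A:clear, B:clear)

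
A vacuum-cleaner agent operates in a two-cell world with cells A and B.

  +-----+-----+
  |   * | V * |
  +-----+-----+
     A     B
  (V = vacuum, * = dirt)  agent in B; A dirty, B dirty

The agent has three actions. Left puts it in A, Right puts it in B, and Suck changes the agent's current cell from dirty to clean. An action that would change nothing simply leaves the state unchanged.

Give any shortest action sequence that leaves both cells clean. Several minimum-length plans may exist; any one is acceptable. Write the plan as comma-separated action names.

Suck (#1): <B|dirty|clean>
Left (#2): <A|dirty|clean>
Suck (#3): <A|clean|clean>
min 3: Suck B + move + Suck A

Suck, Left, Suck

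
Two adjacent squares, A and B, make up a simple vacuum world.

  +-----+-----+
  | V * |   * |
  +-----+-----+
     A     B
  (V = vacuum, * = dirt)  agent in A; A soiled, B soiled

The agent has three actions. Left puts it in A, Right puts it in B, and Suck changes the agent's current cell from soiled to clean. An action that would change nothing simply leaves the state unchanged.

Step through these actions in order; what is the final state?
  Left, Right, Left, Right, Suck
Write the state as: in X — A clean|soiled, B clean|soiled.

1) do Left; now in A — A soiled, B soiled
2) do Right; now in B — A soiled, B soiled
3) do Left; now in A — A soiled, B soiled
4) do Right; now in B — A soiled, B soiled
5) do Suck; now in B — A soiled, B clean

in B — A soiled, B clean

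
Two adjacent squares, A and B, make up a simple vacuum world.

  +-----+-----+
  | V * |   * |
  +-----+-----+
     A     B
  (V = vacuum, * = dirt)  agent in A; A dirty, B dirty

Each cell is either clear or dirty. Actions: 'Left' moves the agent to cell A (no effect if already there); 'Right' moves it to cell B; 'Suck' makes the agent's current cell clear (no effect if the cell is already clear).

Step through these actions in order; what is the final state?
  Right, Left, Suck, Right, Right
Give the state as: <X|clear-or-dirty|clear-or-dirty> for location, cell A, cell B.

<B|clear|dirty>

Right (#1): <B|dirty|dirty>
Left (#2): <A|dirty|dirty>
Suck (#3): <A|clear|dirty>
Right (#4): <B|clear|dirty>
Right (#5): <B|clear|dirty>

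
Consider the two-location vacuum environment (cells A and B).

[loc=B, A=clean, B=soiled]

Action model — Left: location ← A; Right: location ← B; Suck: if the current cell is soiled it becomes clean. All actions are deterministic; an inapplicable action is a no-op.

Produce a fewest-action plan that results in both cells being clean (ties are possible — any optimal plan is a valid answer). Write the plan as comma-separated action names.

Suck

[1] after Suck: in B — A clean, B clean
min 1: B is soiled, one Suck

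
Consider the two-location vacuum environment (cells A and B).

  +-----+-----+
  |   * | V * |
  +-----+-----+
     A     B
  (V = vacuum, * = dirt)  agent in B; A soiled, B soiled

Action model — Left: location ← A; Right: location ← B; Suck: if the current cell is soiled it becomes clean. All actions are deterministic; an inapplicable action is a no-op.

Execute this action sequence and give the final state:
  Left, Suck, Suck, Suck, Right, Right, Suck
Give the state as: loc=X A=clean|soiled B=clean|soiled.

loc=B A=clean B=clean

Left (#1): loc=A A=soiled B=soiled
Suck (#2): loc=A A=clean B=soiled
Suck (#3): loc=A A=clean B=soiled
Suck (#4): loc=A A=clean B=soiled
Right (#5): loc=B A=clean B=soiled
Right (#6): loc=B A=clean B=soiled
Suck (#7): loc=B A=clean B=clean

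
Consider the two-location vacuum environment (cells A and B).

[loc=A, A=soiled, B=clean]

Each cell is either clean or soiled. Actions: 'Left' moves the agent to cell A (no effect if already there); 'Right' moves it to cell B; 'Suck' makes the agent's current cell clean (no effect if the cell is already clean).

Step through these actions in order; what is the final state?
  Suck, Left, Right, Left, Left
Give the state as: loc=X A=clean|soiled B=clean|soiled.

1) do Suck; now loc=A A=clean B=clean
2) do Left; now loc=A A=clean B=clean
3) do Right; now loc=B A=clean B=clean
4) do Left; now loc=A A=clean B=clean
5) do Left; now loc=A A=clean B=clean

loc=A A=clean B=clean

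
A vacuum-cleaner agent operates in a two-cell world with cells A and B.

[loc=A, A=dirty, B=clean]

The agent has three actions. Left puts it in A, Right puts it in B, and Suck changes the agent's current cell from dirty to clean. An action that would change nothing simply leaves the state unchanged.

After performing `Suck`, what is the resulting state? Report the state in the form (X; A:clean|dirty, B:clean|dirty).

start: (A; A:dirty, B:clean)
[1] after Suck: (A; A:clean, B:clean)

(A; A:clean, B:clean)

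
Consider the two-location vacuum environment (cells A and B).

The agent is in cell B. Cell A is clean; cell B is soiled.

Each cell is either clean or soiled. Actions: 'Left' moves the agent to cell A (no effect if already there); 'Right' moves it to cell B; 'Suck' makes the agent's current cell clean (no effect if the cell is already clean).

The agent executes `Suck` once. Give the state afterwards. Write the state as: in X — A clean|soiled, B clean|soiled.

in B — A clean, B clean

start: in B — A clean, B soiled
1) do Suck; now in B — A clean, B clean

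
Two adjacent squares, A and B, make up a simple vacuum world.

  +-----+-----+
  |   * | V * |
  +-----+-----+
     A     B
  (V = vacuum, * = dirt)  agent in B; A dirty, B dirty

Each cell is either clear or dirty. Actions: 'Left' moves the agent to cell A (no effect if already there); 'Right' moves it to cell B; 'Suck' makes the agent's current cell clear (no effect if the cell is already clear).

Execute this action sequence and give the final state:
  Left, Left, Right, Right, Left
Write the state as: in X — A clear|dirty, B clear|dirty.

1) do Left; now in A — A dirty, B dirty
2) do Left; now in A — A dirty, B dirty
3) do Right; now in B — A dirty, B dirty
4) do Right; now in B — A dirty, B dirty
5) do Left; now in A — A dirty, B dirty

in A — A dirty, B dirty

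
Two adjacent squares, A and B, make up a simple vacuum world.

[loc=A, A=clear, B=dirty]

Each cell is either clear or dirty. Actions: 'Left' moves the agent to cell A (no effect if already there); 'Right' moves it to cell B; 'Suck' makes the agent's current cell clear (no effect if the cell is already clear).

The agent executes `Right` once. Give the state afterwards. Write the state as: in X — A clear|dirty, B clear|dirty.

in B — A clear, B dirty

start: in A — A clear, B dirty
Right (#1): in B — A clear, B dirty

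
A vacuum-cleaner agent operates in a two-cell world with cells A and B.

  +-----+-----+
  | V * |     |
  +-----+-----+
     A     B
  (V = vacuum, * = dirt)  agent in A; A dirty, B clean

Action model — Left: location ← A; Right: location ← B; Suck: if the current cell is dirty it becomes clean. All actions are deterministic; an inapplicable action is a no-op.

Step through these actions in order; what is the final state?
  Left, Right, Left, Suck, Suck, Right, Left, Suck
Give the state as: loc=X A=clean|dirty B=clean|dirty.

loc=A A=clean B=clean

1. Left → loc=A A=dirty B=clean
2. Right → loc=B A=dirty B=clean
3. Left → loc=A A=dirty B=clean
4. Suck → loc=A A=clean B=clean
5. Suck → loc=A A=clean B=clean
6. Right → loc=B A=clean B=clean
7. Left → loc=A A=clean B=clean
8. Suck → loc=A A=clean B=clean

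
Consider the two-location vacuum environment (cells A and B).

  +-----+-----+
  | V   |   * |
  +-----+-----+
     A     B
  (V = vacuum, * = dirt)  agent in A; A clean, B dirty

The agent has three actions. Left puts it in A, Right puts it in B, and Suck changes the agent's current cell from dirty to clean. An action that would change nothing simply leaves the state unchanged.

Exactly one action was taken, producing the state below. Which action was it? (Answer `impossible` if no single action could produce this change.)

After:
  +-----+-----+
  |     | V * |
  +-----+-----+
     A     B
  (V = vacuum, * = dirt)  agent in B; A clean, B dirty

Right

try  Left: in A — A clean, B dirty
try Right: in B — A clean, B dirty  ← match
try  Suck: in A — A clean, B dirty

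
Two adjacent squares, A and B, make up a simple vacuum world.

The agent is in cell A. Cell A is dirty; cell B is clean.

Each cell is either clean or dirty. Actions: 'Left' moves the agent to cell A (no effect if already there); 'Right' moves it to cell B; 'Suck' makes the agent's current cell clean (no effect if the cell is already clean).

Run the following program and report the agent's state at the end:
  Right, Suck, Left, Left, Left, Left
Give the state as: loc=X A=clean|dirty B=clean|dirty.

1) do Right; now loc=B A=dirty B=clean
2) do Suck; now loc=B A=dirty B=clean
3) do Left; now loc=A A=dirty B=clean
4) do Left; now loc=A A=dirty B=clean
5) do Left; now loc=A A=dirty B=clean
6) do Left; now loc=A A=dirty B=clean

loc=A A=dirty B=clean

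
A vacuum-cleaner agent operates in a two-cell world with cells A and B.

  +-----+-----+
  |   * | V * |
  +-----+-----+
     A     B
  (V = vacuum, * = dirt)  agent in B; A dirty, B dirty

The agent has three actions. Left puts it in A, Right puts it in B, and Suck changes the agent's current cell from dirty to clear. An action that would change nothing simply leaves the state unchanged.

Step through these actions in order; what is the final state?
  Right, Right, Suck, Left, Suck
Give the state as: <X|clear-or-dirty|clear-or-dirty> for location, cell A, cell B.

Right (#1): <B|dirty|dirty>
Right (#2): <B|dirty|dirty>
Suck (#3): <B|dirty|clear>
Left (#4): <A|dirty|clear>
Suck (#5): <A|clear|clear>

<A|clear|clear>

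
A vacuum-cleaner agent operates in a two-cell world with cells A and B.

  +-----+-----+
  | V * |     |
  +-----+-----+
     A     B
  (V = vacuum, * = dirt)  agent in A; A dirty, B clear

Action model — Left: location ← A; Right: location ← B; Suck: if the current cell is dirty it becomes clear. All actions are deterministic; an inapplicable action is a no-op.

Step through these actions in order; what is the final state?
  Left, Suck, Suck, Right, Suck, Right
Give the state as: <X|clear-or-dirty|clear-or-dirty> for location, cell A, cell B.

<B|clear|clear>

Left (#1): <A|dirty|clear>
Suck (#2): <A|clear|clear>
Suck (#3): <A|clear|clear>
Right (#4): <B|clear|clear>
Suck (#5): <B|clear|clear>
Right (#6): <B|clear|clear>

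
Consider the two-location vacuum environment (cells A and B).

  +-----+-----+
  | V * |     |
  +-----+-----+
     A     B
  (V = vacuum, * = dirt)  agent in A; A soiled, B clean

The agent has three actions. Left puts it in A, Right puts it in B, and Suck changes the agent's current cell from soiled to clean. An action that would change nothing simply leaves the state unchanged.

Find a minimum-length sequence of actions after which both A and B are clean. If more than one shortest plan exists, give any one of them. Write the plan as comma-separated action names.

step 1/1 (Suck): loc=A A=clean B=clean
min 1: A is soiled, one Suck

Suck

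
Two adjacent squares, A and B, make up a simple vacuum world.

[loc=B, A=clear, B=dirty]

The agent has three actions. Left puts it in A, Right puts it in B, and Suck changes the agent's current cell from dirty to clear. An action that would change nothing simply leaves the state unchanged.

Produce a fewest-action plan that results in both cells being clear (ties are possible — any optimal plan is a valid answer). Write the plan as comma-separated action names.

1. Suck → <B|clear|clear>
min 1: B is dirty, one Suck

Suck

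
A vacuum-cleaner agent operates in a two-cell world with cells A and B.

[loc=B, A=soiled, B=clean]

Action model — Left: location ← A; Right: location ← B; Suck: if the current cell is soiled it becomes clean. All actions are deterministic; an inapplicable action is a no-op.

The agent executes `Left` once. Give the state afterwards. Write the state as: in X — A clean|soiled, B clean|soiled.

start: in B — A soiled, B clean
step 1/1 (Left): in A — A soiled, B clean

in A — A soiled, B clean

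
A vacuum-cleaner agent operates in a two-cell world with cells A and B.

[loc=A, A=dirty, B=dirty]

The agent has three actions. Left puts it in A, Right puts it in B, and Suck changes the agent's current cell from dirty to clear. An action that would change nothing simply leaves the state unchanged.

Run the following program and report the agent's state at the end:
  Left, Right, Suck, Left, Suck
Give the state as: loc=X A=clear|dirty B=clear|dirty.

loc=A A=clear B=clear

1) do Left; now loc=A A=dirty B=dirty
2) do Right; now loc=B A=dirty B=dirty
3) do Suck; now loc=B A=dirty B=clear
4) do Left; now loc=A A=dirty B=clear
5) do Suck; now loc=A A=clear B=clear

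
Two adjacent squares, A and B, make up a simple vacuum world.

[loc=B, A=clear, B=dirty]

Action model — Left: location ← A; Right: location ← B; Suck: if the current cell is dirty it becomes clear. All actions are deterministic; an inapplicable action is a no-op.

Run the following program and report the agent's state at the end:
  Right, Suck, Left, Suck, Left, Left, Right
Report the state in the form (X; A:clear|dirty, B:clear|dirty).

(B; A:clear, B:clear)

[1] after Right: (B; A:clear, B:dirty)
[2] after Suck: (B; A:clear, B:clear)
[3] after Left: (A; A:clear, B:clear)
[4] after Suck: (A; A:clear, B:clear)
[5] after Left: (A; A:clear, B:clear)
[6] after Left: (A; A:clear, B:clear)
[7] after Right: (B; A:clear, B:clear)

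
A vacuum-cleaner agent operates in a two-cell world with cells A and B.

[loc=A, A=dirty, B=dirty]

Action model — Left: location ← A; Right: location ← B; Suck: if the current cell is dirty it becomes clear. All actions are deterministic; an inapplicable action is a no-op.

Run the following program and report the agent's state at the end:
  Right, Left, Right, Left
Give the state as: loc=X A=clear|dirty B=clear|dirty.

loc=A A=dirty B=dirty

1) do Right; now loc=B A=dirty B=dirty
2) do Left; now loc=A A=dirty B=dirty
3) do Right; now loc=B A=dirty B=dirty
4) do Left; now loc=A A=dirty B=dirty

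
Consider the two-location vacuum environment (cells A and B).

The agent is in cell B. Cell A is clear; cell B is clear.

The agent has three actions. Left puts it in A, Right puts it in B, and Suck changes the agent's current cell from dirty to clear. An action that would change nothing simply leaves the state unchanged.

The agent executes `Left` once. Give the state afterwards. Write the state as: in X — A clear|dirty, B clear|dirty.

start: in B — A clear, B clear
Left (#1): in A — A clear, B clear

in A — A clear, B clear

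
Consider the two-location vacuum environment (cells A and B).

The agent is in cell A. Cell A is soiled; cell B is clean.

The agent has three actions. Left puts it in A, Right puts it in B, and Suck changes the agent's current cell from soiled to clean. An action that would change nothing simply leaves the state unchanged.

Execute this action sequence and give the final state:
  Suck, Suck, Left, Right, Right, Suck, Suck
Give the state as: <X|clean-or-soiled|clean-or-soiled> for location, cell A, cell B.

[1] after Suck: <A|clean|clean>
[2] after Suck: <A|clean|clean>
[3] after Left: <A|clean|clean>
[4] after Right: <B|clean|clean>
[5] after Right: <B|clean|clean>
[6] after Suck: <B|clean|clean>
[7] after Suck: <B|clean|clean>

<B|clean|clean>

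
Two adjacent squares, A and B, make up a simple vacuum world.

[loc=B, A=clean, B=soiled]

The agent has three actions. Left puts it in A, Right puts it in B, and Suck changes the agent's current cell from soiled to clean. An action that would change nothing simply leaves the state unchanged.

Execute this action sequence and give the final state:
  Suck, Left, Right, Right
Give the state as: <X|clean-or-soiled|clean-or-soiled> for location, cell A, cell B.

1) do Suck; now <B|clean|clean>
2) do Left; now <A|clean|clean>
3) do Right; now <B|clean|clean>
4) do Right; now <B|clean|clean>

<B|clean|clean>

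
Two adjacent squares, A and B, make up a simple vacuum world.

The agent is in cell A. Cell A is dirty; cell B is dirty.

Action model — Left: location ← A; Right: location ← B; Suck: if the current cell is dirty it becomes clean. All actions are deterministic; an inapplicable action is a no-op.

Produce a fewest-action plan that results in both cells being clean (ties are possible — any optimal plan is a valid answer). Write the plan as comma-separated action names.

Suck, Right, Suck

1. Suck → (A; A:clean, B:dirty)
2. Right → (B; A:clean, B:dirty)
3. Suck → (B; A:clean, B:clean)
min 3: Suck A + move + Suck B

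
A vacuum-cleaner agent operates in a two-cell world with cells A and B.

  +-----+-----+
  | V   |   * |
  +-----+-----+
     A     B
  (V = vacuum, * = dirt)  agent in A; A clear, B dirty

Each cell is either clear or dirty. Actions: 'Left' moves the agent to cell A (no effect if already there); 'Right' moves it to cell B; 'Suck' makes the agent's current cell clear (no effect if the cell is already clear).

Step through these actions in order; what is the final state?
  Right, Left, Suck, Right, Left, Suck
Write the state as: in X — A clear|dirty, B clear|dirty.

t=1 Right ⇒ in B — A clear, B dirty
t=2 Left ⇒ in A — A clear, B dirty
t=3 Suck ⇒ in A — A clear, B dirty
t=4 Right ⇒ in B — A clear, B dirty
t=5 Left ⇒ in A — A clear, B dirty
t=6 Suck ⇒ in A — A clear, B dirty

in A — A clear, B dirty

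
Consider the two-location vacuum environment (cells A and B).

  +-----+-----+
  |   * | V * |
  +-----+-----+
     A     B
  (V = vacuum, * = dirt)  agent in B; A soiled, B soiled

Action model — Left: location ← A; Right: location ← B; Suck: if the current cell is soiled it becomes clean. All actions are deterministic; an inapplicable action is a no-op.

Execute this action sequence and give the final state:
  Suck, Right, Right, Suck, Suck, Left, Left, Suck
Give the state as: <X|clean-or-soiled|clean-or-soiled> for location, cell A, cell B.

<A|clean|clean>

Suck (#1): <B|soiled|clean>
Right (#2): <B|soiled|clean>
Right (#3): <B|soiled|clean>
Suck (#4): <B|soiled|clean>
Suck (#5): <B|soiled|clean>
Left (#6): <A|soiled|clean>
Left (#7): <A|soiled|clean>
Suck (#8): <A|clean|clean>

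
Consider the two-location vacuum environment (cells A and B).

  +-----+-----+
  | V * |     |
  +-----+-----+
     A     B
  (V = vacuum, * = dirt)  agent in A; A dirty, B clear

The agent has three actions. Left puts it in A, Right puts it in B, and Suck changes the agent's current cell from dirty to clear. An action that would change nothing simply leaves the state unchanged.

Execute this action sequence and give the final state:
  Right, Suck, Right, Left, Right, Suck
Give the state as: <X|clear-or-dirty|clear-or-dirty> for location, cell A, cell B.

Right (#1): <B|dirty|clear>
Suck (#2): <B|dirty|clear>
Right (#3): <B|dirty|clear>
Left (#4): <A|dirty|clear>
Right (#5): <B|dirty|clear>
Suck (#6): <B|dirty|clear>

<B|dirty|clear>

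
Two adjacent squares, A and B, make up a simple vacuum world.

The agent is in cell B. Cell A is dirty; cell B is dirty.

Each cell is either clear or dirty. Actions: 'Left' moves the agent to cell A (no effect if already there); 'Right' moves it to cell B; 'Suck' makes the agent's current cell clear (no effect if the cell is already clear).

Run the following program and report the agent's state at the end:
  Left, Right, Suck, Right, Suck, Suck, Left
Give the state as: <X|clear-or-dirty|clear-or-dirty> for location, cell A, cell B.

<A|dirty|clear>

1) do Left; now <A|dirty|dirty>
2) do Right; now <B|dirty|dirty>
3) do Suck; now <B|dirty|clear>
4) do Right; now <B|dirty|clear>
5) do Suck; now <B|dirty|clear>
6) do Suck; now <B|dirty|clear>
7) do Left; now <A|dirty|clear>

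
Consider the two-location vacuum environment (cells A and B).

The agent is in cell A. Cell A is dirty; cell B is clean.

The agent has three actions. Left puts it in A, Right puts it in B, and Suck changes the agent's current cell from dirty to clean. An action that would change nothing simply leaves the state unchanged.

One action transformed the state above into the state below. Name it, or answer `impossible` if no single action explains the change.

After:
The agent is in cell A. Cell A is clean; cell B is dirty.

impossible

try  Left: in A — A dirty, B clean
try Right: in B — A dirty, B clean
try  Suck: in A — A clean, B clean
no single action produces the after-state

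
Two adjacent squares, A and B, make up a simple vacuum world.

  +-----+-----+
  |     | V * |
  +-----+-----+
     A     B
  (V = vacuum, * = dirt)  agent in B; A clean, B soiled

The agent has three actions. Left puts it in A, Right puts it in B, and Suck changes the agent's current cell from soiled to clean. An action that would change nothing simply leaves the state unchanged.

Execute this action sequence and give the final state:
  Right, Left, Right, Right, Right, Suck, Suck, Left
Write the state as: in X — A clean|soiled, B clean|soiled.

in A — A clean, B clean

[1] after Right: in B — A clean, B soiled
[2] after Left: in A — A clean, B soiled
[3] after Right: in B — A clean, B soiled
[4] after Right: in B — A clean, B soiled
[5] after Right: in B — A clean, B soiled
[6] after Suck: in B — A clean, B clean
[7] after Suck: in B — A clean, B clean
[8] after Left: in A — A clean, B clean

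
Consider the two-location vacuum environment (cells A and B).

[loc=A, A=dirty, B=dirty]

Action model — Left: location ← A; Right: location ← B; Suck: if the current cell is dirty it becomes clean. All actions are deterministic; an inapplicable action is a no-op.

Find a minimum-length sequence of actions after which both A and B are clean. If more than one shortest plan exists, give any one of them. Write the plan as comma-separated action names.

Suck, Right, Suck

Suck (#1): in A — A clean, B dirty
Right (#2): in B — A clean, B dirty
Suck (#3): in B — A clean, B clean
min 3: Suck A + move + Suck B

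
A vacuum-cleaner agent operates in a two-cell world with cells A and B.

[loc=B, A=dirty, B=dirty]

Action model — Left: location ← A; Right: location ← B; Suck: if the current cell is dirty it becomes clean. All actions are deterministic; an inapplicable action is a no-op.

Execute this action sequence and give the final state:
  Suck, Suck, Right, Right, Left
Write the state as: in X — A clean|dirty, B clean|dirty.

1. Suck → in B — A dirty, B clean
2. Suck → in B — A dirty, B clean
3. Right → in B — A dirty, B clean
4. Right → in B — A dirty, B clean
5. Left → in A — A dirty, B clean

in A — A dirty, B clean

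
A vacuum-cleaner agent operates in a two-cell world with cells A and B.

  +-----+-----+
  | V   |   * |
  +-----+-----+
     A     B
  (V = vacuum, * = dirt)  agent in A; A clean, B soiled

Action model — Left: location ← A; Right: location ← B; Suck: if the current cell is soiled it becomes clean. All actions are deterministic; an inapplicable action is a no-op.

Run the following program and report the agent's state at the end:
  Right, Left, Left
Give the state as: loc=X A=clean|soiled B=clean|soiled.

loc=A A=clean B=soiled

1. Right → loc=B A=clean B=soiled
2. Left → loc=A A=clean B=soiled
3. Left → loc=A A=clean B=soiled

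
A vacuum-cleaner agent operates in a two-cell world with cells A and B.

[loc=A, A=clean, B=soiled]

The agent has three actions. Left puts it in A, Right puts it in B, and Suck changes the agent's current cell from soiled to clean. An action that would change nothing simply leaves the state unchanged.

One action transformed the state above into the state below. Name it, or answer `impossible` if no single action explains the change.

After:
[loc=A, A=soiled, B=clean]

impossible

try  Left: loc=A A=clean B=soiled
try Right: loc=B A=clean B=soiled
try  Suck: loc=A A=clean B=soiled
no single action produces the after-state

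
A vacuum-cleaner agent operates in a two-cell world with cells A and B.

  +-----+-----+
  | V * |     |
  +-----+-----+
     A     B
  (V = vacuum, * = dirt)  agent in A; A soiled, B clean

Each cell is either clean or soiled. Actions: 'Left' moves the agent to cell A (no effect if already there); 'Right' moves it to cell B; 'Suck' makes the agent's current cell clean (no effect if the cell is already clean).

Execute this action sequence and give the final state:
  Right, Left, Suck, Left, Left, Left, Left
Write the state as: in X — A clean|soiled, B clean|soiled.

1. Right → in B — A soiled, B clean
2. Left → in A — A soiled, B clean
3. Suck → in A — A clean, B clean
4. Left → in A — A clean, B clean
5. Left → in A — A clean, B clean
6. Left → in A — A clean, B clean
7. Left → in A — A clean, B clean

in A — A clean, B clean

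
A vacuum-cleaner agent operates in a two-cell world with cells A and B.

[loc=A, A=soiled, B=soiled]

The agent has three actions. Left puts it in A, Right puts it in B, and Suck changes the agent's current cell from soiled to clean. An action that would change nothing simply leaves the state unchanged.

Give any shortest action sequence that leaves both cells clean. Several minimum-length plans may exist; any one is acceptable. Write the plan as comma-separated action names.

Suck, Right, Suck

t=1 Suck ⇒ <A|clean|soiled>
t=2 Right ⇒ <B|clean|soiled>
t=3 Suck ⇒ <B|clean|clean>
min 3: Suck A + move + Suck B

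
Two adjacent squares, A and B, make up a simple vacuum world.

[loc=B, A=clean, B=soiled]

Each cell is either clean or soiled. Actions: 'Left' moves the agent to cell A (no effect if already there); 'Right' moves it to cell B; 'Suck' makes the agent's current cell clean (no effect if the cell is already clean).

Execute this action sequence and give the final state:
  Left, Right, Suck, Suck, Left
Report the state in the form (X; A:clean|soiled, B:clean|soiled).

(A; A:clean, B:clean)

step 1/5 (Left): (A; A:clean, B:soiled)
step 2/5 (Right): (B; A:clean, B:soiled)
step 3/5 (Suck): (B; A:clean, B:clean)
step 4/5 (Suck): (B; A:clean, B:clean)
step 5/5 (Left): (A; A:clean, B:clean)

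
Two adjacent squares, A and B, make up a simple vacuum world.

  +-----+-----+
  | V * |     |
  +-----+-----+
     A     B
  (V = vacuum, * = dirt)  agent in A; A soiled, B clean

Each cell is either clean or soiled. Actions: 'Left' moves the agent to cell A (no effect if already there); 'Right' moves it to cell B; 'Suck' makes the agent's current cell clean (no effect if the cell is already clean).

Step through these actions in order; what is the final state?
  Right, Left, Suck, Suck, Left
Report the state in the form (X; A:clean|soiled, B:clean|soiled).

t=1 Right ⇒ (B; A:soiled, B:clean)
t=2 Left ⇒ (A; A:soiled, B:clean)
t=3 Suck ⇒ (A; A:clean, B:clean)
t=4 Suck ⇒ (A; A:clean, B:clean)
t=5 Left ⇒ (A; A:clean, B:clean)

(A; A:clean, B:clean)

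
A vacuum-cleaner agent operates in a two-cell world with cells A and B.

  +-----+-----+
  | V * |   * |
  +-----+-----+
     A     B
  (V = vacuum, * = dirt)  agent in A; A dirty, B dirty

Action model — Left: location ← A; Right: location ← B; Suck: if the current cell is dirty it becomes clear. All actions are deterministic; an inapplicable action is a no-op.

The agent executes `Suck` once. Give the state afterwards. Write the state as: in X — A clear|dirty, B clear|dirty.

in A — A clear, B dirty

start: in A — A dirty, B dirty
[1] after Suck: in A — A clear, B dirty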